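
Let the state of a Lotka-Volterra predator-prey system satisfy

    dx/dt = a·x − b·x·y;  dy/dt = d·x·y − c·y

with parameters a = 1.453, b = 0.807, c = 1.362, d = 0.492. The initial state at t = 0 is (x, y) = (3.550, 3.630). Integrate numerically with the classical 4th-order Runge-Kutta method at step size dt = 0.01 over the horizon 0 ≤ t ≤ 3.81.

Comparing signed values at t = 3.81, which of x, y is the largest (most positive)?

t=0.000: state=(3.550, 3.630)
step 1 (dt=0.01): k1=(-5.241, 1.396), k2=(-5.222, 1.352), k3=(-5.222, 1.352), k4=(-5.202, 1.308); state += dt/6·(k1+2k2+2k3+k4)
t=0.010: state=(3.498, 3.644)
t=0.020: state=(3.446, 3.656)
t=0.030: state=(3.395, 3.668)
continuing one RK4 step at a time; state shown every 20 steps (Δt=0.2):
t=0.200: state=(2.608, 3.735)
t=0.400: state=(1.931, 3.549)
t=0.600: state=(1.497, 3.194)
t=0.800: state=(1.236, 2.779)
t=1.000: state=(1.091, 2.371)
t=1.200: state=(1.026, 2.003)
t=1.400: state=(1.019, 1.686)
t=1.600: state=(1.061, 1.422)
t=1.800: state=(1.149, 1.207)
t=2.000: state=(1.283, 1.035)
t=2.200: state=(1.468, 0.902)
t=2.400: state=(1.711, 0.803)
t=2.600: state=(2.022, 0.734)
t=2.800: state=(2.410, 0.695)
t=3.000: state=(2.884, 0.686)
t=3.200: state=(3.447, 0.713)
t=3.400: state=(4.087, 0.786)
t=3.600: state=(4.765, 0.926)
t=3.800: state=(5.392, 1.163)
t=3.810: state=(5.419, 1.178)
compare at T: x=5.419, y=1.178

largest component: x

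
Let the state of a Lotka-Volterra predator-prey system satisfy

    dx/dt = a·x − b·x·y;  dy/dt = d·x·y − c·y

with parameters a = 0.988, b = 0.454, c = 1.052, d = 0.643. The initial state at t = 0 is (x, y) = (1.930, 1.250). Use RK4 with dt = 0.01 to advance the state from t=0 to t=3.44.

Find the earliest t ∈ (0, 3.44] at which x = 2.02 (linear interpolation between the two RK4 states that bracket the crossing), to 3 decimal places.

t=0.000: state=(1.930, 1.250)
step 1 (dt=0.01): k1=(0.812, 0.236), k2=(0.812, 0.240), k3=(0.812, 0.240), k4=(0.813, 0.243); state += dt/6·(k1+2k2+2k3+k4)
t=0.010: state=(1.938, 1.252)
t=0.020: state=(1.946, 1.255)
t=0.030: state=(1.954, 1.257)
t=0.110: state=(2.020, 1.280)
next step: t=0.120: state=(2.028, 1.284) — x has crossed 2.02
linear interpolation between t=0.110 (2.01991) and t=0.120 (2.02813) → t≈0.110

t = 0.110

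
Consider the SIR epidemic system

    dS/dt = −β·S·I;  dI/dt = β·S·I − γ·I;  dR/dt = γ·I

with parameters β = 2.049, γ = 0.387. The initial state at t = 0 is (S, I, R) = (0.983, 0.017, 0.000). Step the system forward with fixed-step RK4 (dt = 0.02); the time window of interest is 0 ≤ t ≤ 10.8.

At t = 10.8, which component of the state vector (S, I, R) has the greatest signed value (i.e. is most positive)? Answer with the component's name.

t=0.000: state=(0.983, 0.017, 0.000)
step 1 (dt=0.02): k1=(-0.034, 0.028, 0.007), k2=(-0.035, 0.028, 0.007), k3=(-0.035, 0.028, 0.007), k4=(-0.035, 0.029, 0.007); state += dt/6·(k1+2k2+2k3+k4)
t=0.020: state=(0.982, 0.018, 0.000)
t=0.040: state=(0.982, 0.018, 0.000)
t=0.060: state=(0.981, 0.019, 0.000)
continuing one RK4 step at a time; state shown every 25 steps (Δt=0.5):
t=0.500: state=(0.957, 0.038, 0.005)
t=1.000: state=(0.903, 0.081, 0.016)
t=1.500: state=(0.800, 0.161, 0.039)
t=2.000: state=(0.640, 0.279, 0.081)
t=2.500: state=(0.451, 0.402, 0.147)
t=3.000: state=(0.286, 0.481, 0.234)
t=3.500: state=(0.172, 0.499, 0.329)
t=4.000: state=(0.104, 0.472, 0.424)
t=4.500: state=(0.066, 0.424, 0.511)
t=5.000: state=(0.044, 0.369, 0.587)
t=5.500: state=(0.031, 0.316, 0.653)
t=6.000: state=(0.023, 0.267, 0.710)
t=6.500: state=(0.018, 0.225, 0.757)
t=7.000: state=(0.014, 0.188, 0.797)
t=7.500: state=(0.012, 0.157, 0.831)
t=8.000: state=(0.010, 0.131, 0.858)
t=8.500: state=(0.009, 0.109, 0.882)
t=9.000: state=(0.008, 0.091, 0.901)
t=9.500: state=(0.008, 0.075, 0.917)
t=10.000: state=(0.007, 0.063, 0.930)
t=10.500: state=(0.007, 0.052, 0.941)
t=10.800: state=(0.007, 0.046, 0.947)
compare at T: S=0.007, I=0.046, R=0.947

largest component: R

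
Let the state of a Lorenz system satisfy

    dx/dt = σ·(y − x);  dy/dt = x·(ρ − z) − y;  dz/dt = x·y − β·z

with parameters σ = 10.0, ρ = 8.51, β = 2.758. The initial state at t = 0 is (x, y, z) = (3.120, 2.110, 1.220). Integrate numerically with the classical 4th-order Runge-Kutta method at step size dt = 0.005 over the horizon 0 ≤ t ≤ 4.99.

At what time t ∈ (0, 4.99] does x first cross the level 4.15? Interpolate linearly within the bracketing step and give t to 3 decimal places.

t = 0.189

t=0.000: state=(3.120, 2.110, 1.220)
step 1 (dt=0.005): k1=(-10.100, 20.635, 3.218), k2=(-9.332, 20.374, 3.303), k3=(-9.357, 20.388, 3.304), k4=(-8.613, 20.141, 3.387); state += dt/6·(k1+2k2+2k3+k4)
t=0.005: state=(3.073, 2.212, 1.237)
t=0.010: state=(3.034, 2.312, 1.254)
t=0.015: state=(3.001, 2.409, 1.272)
t=0.185: state=(4.096, 5.459, 2.669)
next step: t=0.190: state=(4.164, 5.552, 2.746) — x has crossed 4.15
linear interpolation between t=0.185 (4.09564) and t=0.190 (4.16442) → t≈0.189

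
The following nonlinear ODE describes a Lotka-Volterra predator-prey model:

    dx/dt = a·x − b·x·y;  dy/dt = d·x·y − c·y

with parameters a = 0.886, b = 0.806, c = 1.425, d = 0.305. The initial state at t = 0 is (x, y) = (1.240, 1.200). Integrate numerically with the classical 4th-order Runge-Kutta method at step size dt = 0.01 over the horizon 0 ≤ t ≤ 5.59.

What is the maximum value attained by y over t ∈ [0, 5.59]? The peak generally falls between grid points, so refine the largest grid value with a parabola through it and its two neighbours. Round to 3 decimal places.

max y = 3.387

t=0.000: state=(1.240, 1.200)
step 1 (dt=0.01): k1=(-0.101, -1.256), k2=(-0.094, -1.250), k3=(-0.094, -1.250), k4=(-0.088, -1.243); state += dt/6·(k1+2k2+2k3+k4)
t=0.010: state=(1.239, 1.188)
t=0.020: state=(1.238, 1.175)
t=0.030: state=(1.238, 1.163)
continuing one RK4 step at a time; state shown every 20 steps (Δt=0.2):
t=0.200: state=(1.243, 0.973)
t=0.400: state=(1.288, 0.790)
t=0.600: state=(1.371, 0.645)
t=0.800: state=(1.489, 0.529)
t=1.000: state=(1.645, 0.437)
t=1.200: state=(1.842, 0.366)
t=1.400: state=(2.083, 0.310)
t=1.600: state=(2.374, 0.267)
t=1.800: state=(2.722, 0.234)
t=2.000: state=(3.135, 0.211)
t=2.200: state=(3.623, 0.195)
t=2.400: state=(4.196, 0.186)
t=2.600: state=(4.862, 0.184)
t=2.800: state=(5.633, 0.191)
t=3.000: state=(6.514, 0.207)
t=3.200: state=(7.504, 0.239)
t=3.400: state=(8.585, 0.294)
t=3.600: state=(9.710, 0.386)
t=3.800: state=(10.769, 0.542)
t=4.000: state=(11.554, 0.807)
t=4.200: state=(11.727, 1.240)
t=4.400: state=(10.923, 1.870)
t=4.600: state=(9.093, 2.601)
t=4.800: state=(6.787, 3.176)
t=5.000: state=(4.749, 3.387)
t=5.200: state=(3.309, 3.246)
t=5.400: state=(2.403, 2.899)
t=5.590: state=(1.880, 2.501)
largest grid value and its neighbours: y(5.000)=3.38680, y(5.010)=3.38714, y(5.020)=3.38660
parabola through these three points peaks at t≈5.009 with y≈3.38715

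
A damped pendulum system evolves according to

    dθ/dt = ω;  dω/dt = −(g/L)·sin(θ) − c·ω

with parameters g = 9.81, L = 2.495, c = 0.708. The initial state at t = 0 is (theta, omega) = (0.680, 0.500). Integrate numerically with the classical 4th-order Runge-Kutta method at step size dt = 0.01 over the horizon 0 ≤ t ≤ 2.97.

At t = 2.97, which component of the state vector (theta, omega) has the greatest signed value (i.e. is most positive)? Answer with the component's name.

t=0.000: state=(0.680, 0.500)
step 1 (dt=0.01): k1=(0.500, -2.826), k2=(0.486, -2.824), k3=(0.486, -2.824), k4=(0.472, -2.821); state += dt/6·(k1+2k2+2k3+k4)
t=0.010: state=(0.685, 0.472)
t=0.020: state=(0.689, 0.444)
t=0.030: state=(0.694, 0.415)
continuing one RK4 step at a time; state shown every 10 steps (Δt=0.1):
t=0.100: state=(0.716, 0.221)
t=0.200: state=(0.725, -0.045)
t=0.300: state=(0.708, -0.292)
t=0.400: state=(0.667, -0.513)
t=0.500: state=(0.606, -0.704)
t=0.600: state=(0.528, -0.860)
t=0.700: state=(0.435, -0.977)
t=0.800: state=(0.334, -1.053)
t=0.900: state=(0.226, -1.085)
t=1.000: state=(0.118, -1.076)
t=1.100: state=(0.012, -1.027)
t=1.200: state=(-0.086, -0.942)
t=1.300: state=(-0.175, -0.828)
t=1.400: state=(-0.251, -0.690)
t=1.500: state=(-0.312, -0.537)
t=1.600: state=(-0.358, -0.375)
t=1.700: state=(-0.387, -0.210)
t=1.800: state=(-0.400, -0.050)
t=1.900: state=(-0.398, 0.101)
t=2.000: state=(-0.380, 0.239)
t=2.100: state=(-0.350, 0.358)
t=2.200: state=(-0.309, 0.457)
t=2.300: state=(-0.260, 0.533)
t=2.400: state=(-0.204, 0.583)
t=2.500: state=(-0.144, 0.609)
t=2.600: state=(-0.083, 0.610)
t=2.700: state=(-0.023, 0.588)
t=2.800: state=(0.034, 0.546)
t=2.900: state=(0.086, 0.485)
t=2.970: state=(0.118, 0.434)
compare at T: theta=0.118, omega=0.434

largest component: omega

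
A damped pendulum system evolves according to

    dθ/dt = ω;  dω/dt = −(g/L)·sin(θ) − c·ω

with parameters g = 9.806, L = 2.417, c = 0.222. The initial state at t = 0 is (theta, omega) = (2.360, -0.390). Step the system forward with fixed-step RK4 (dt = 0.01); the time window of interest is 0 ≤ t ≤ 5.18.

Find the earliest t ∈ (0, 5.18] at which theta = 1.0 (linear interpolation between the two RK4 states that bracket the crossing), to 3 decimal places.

t = 0.817

t=0.000: state=(2.360, -0.390)
step 1 (dt=0.01): k1=(-0.390, -2.771), k2=(-0.404, -2.774), k3=(-0.404, -2.774), k4=(-0.418, -2.777); state += dt/6·(k1+2k2+2k3+k4)
t=0.010: state=(2.356, -0.418)
t=0.020: state=(2.352, -0.446)
t=0.030: state=(2.347, -0.473)
continuing one RK4 step at a time; state shown every 20 steps (Δt=0.2):
t=0.200: state=(2.225, -0.964)
t=0.400: state=(1.970, -1.602)
t=0.600: state=(1.580, -2.303)
t=0.800: state=(1.051, -2.964)
t=0.810: state=(1.022, -2.992)
next step: t=0.820: state=(0.992, -3.020) — theta has crossed 1.0
linear interpolation between t=0.810 (1.02160) and t=0.820 (0.99155) → t≈0.817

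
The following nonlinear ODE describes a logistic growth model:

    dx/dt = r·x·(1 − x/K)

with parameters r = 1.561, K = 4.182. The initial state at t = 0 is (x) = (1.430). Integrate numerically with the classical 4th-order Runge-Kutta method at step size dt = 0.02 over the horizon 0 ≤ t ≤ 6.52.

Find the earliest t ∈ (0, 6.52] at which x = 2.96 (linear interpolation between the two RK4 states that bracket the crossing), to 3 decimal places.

t=0.000: state=(1.430)
step 1 (dt=0.02): k1=(1.469), k2=(1.476), k3=(1.476), k4=(1.483); state += dt/6·(k1+2k2+2k3+k4)
t=0.020: state=(1.460)
t=0.040: state=(1.489)
t=0.060: state=(1.519)
continuing one RK4 step at a time; state shown every 25 steps (Δt=0.5):
t=0.500: state=(2.222)
t=0.980: state=(2.952)
next step: t=1.000: state=(2.979) — x has crossed 2.96
linear interpolation between t=0.980 (2.95170) and t=1.000 (2.97864) → t≈0.986

t = 0.986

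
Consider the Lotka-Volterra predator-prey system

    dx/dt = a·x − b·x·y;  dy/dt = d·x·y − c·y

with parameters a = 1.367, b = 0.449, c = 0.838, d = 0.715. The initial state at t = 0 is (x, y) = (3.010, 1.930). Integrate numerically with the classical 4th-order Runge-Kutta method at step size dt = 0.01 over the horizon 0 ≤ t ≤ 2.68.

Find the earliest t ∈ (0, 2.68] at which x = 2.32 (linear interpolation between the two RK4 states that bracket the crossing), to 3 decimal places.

t = 0.850

t=0.000: state=(3.010, 1.930)
step 1 (dt=0.01): k1=(1.506, 2.536), k2=(1.493, 2.563), k3=(1.493, 2.564), k4=(1.479, 2.591); state += dt/6·(k1+2k2+2k3+k4)
t=0.010: state=(3.025, 1.956)
t=0.020: state=(3.040, 1.982)
t=0.030: state=(3.054, 2.009)
continuing one RK4 step at a time; state shown every 10 steps (Δt=0.1):
t=0.100: state=(3.145, 2.212)
t=0.200: state=(3.241, 2.557)
t=0.300: state=(3.283, 2.970)
t=0.400: state=(3.259, 3.452)
t=0.500: state=(3.162, 3.996)
t=0.600: state=(2.990, 4.580)
t=0.700: state=(2.754, 5.174)
t=0.800: state=(2.471, 5.737)
t=0.840: state=(2.350, 5.943)
next step: t=0.850: state=(2.319, 5.993) — x has crossed 2.32
linear interpolation between t=0.840 (2.35002) and t=0.850 (2.31937) → t≈0.850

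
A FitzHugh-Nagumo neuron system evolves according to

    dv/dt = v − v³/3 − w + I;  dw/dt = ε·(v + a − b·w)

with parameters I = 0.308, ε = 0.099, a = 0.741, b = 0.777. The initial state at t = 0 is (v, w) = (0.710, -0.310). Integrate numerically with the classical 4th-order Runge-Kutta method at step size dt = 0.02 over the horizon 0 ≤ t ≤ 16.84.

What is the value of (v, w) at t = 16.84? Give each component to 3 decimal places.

t=0.000: state=(0.710, -0.310)
step 1 (dt=0.02): k1=(1.209, 0.167), k2=(1.213, 0.169), k3=(1.213, 0.169), k4=(1.217, 0.170); state += dt/6·(k1+2k2+2k3+k4)
t=0.020: state=(0.734, -0.307)
t=0.040: state=(0.759, -0.303)
t=0.060: state=(0.783, -0.300)
continuing one RK4 step at a time; state shown every 50 steps (Δt=1):
t=1.000: state=(1.701, -0.094)
t=2.000: state=(1.825, 0.155)
t=3.000: state=(1.743, 0.385)
t=4.000: state=(1.639, 0.588)
t=5.000: state=(1.526, 0.766)
t=6.000: state=(1.404, 0.919)
t=7.000: state=(1.265, 1.049)
t=8.000: state=(1.097, 1.155)
t=9.000: state=(0.870, 1.234)
t=10.000: state=(0.497, 1.280)
t=11.000: state=(-0.341, 1.269)
t=12.000: state=(-1.725, 1.143)
t=13.000: state=(-1.993, 0.945)
t=14.000: state=(-1.946, 0.758)
t=15.000: state=(-1.884, 0.590)
t=16.000: state=(-1.822, 0.440)
t=16.840: state=(-1.771, 0.328)

(v, w) = (-1.771, 0.328)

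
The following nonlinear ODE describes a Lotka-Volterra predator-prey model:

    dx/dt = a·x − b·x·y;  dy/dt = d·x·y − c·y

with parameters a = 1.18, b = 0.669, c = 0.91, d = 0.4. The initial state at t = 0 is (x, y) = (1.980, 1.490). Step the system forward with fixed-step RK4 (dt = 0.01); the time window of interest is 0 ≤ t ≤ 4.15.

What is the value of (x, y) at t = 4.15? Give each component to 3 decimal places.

(x, y) = (1.976, 2.067)

t=0.000: state=(1.980, 1.490)
step 1 (dt=0.01): k1=(0.363, -0.176), k2=(0.364, -0.175), k3=(0.364, -0.175), k4=(0.366, -0.173); state += dt/6·(k1+2k2+2k3+k4)
t=0.010: state=(1.984, 1.488)
t=0.020: state=(1.987, 1.487)
t=0.030: state=(1.991, 1.485)
continuing one RK4 step at a time; state shown every 20 steps (Δt=0.2):
t=0.200: state=(2.058, 1.460)
t=0.400: state=(2.147, 1.440)
t=0.600: state=(2.244, 1.430)
t=0.800: state=(2.346, 1.433)
t=1.000: state=(2.450, 1.447)
t=1.200: state=(2.552, 1.473)
t=1.400: state=(2.647, 1.512)
t=1.600: state=(2.729, 1.563)
t=1.800: state=(2.792, 1.625)
t=2.000: state=(2.831, 1.697)
t=2.200: state=(2.841, 1.775)
t=2.400: state=(2.822, 1.856)
t=2.600: state=(2.772, 1.936)
t=2.800: state=(2.696, 2.008)
t=3.000: state=(2.598, 2.069)
t=3.200: state=(2.486, 2.114)
t=3.400: state=(2.367, 2.140)
t=3.600: state=(2.250, 2.146)
t=3.800: state=(2.139, 2.132)
t=4.000: state=(2.041, 2.100)
t=4.150: state=(1.976, 2.067)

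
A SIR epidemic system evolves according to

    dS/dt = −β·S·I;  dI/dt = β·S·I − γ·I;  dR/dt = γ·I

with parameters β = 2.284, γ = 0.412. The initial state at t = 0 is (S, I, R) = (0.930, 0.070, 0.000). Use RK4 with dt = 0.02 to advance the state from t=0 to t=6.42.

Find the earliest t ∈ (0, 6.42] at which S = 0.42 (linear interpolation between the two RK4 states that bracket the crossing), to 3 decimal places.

t = 1.497

t=0.000: state=(0.930, 0.070, 0.000)
step 1 (dt=0.02): k1=(-0.149, 0.120, 0.029), k2=(-0.151, 0.122, 0.029), k3=(-0.151, 0.122, 0.029), k4=(-0.153, 0.124, 0.030); state += dt/6·(k1+2k2+2k3+k4)
t=0.020: state=(0.927, 0.072, 0.001)
t=0.040: state=(0.924, 0.075, 0.001)
t=0.060: state=(0.921, 0.078, 0.002)
continuing one RK4 step at a time; state shown every 25 steps (Δt=0.5):
t=0.500: state=(0.822, 0.156, 0.022)
t=1.000: state=(0.638, 0.294, 0.068)
t=1.480: state=(0.427, 0.432, 0.140)
next step: t=1.500: state=(0.419, 0.437, 0.144) — S has crossed 0.42
linear interpolation between t=1.480 (0.42719) and t=1.500 (0.41879) → t≈1.497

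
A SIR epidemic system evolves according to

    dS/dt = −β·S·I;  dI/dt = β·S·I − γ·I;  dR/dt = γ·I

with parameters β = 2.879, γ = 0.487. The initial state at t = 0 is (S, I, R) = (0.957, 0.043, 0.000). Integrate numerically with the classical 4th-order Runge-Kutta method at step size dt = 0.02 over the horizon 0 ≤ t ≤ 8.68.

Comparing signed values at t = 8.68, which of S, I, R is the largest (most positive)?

t=0.000: state=(0.957, 0.043, 0.000)
step 1 (dt=0.02): k1=(-0.118, 0.098, 0.021), k2=(-0.121, 0.100, 0.021), k3=(-0.121, 0.100, 0.021), k4=(-0.124, 0.102, 0.022); state += dt/6·(k1+2k2+2k3+k4)
t=0.020: state=(0.955, 0.045, 0.000)
t=0.040: state=(0.952, 0.047, 0.001)
t=0.060: state=(0.949, 0.049, 0.001)
continuing one RK4 step at a time; state shown every 25 steps (Δt=0.5):
t=0.500: state=(0.855, 0.126, 0.019)
t=1.000: state=(0.639, 0.293, 0.068)
t=1.500: state=(0.366, 0.472, 0.163)
t=2.000: state=(0.174, 0.538, 0.288)
t=2.500: state=(0.082, 0.502, 0.416)
t=3.000: state=(0.042, 0.428, 0.530)
t=3.500: state=(0.024, 0.351, 0.625)
t=4.000: state=(0.015, 0.283, 0.702)
t=4.500: state=(0.010, 0.226, 0.764)
t=5.000: state=(0.008, 0.179, 0.813)
t=5.500: state=(0.006, 0.142, 0.852)
t=6.000: state=(0.005, 0.112, 0.883)
t=6.500: state=(0.004, 0.089, 0.907)
t=7.000: state=(0.004, 0.070, 0.926)
t=7.500: state=(0.004, 0.055, 0.941)
t=8.000: state=(0.003, 0.043, 0.953)
t=8.500: state=(0.003, 0.034, 0.963)
t=8.680: state=(0.003, 0.031, 0.965)
compare at T: S=0.003, I=0.031, R=0.965

largest component: R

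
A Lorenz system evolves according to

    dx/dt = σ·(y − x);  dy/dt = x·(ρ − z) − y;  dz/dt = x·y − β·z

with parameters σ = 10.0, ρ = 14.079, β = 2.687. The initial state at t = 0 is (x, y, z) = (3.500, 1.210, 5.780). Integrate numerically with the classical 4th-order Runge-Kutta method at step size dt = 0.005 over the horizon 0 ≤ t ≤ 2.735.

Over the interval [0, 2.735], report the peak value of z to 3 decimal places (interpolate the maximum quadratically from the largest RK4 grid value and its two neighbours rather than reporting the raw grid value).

t=0.000: state=(3.500, 1.210, 5.780)
step 1 (dt=0.005): k1=(-22.900, 27.836, -11.296), k2=(-21.632, 27.389, -11.050), k3=(-21.674, 27.414, -11.051), k4=(-20.446, 26.987, -10.814); state += dt/6·(k1+2k2+2k3+k4)
t=0.005: state=(3.392, 1.347, 5.725)
t=0.010: state=(3.295, 1.480, 5.672)
t=0.015: state=(3.210, 1.609, 5.621)
continuing one RK4 step at a time; state shown every 20 steps (Δt=0.1):
t=0.100: state=(2.942, 3.569, 5.056)
t=0.200: state=(4.271, 6.221, 5.403)
t=0.300: state=(6.713, 9.519, 7.998)
t=0.400: state=(9.273, 11.084, 13.752)
t=0.500: state=(9.390, 7.673, 18.685)
t=0.600: state=(6.577, 3.314, 18.045)
t=0.700: state=(3.822, 1.777, 14.841)
t=0.800: state=(2.502, 1.817, 11.801)
t=0.900: state=(2.269, 2.419, 9.445)
t=1.000: state=(2.727, 3.481, 7.854)
t=1.100: state=(3.792, 5.185, 7.238)
t=1.200: state=(5.519, 7.550, 8.159)
t=1.300: state=(7.630, 9.600, 11.344)
t=1.400: state=(8.844, 9.005, 15.745)
t=1.500: state=(7.807, 5.790, 17.570)
t=1.600: state=(5.543, 3.381, 16.011)
t=1.700: state=(3.874, 2.751, 13.426)
t=1.800: state=(3.257, 3.095, 11.136)
t=1.900: state=(3.462, 4.005, 9.536)
t=2.000: state=(4.307, 5.443, 8.891)
t=2.100: state=(5.688, 7.262, 9.608)
t=2.200: state=(7.251, 8.640, 11.978)
t=2.300: state=(8.078, 8.177, 15.023)
t=2.400: state=(7.384, 6.024, 16.383)
t=2.500: state=(5.796, 4.209, 15.414)
t=2.600: state=(4.515, 3.608, 13.478)
t=2.700: state=(4.007, 3.880, 11.657)
t=2.735: state=(4.005, 4.116, 11.144)
largest grid value and its neighbours: z(0.530)=19.04574, z(0.535)=19.05103, z(0.540)=19.04188
parabola through these three points peaks at t≈0.534 with z≈19.05115

max z = 19.051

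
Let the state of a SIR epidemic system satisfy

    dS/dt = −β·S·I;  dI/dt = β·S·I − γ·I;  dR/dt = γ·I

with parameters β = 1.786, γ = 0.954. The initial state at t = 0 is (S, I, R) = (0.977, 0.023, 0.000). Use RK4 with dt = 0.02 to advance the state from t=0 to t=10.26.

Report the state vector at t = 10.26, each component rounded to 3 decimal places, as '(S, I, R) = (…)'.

(S, I, R) = (0.242, 0.013, 0.745)

t=0.000: state=(0.977, 0.023, 0.000)
step 1 (dt=0.02): k1=(-0.040, 0.018, 0.022), k2=(-0.040, 0.018, 0.022), k3=(-0.040, 0.018, 0.022), k4=(-0.041, 0.018, 0.022); state += dt/6·(k1+2k2+2k3+k4)
t=0.020: state=(0.976, 0.023, 0.000)
t=0.040: state=(0.975, 0.024, 0.001)
t=0.060: state=(0.975, 0.024, 0.001)
continuing one RK4 step at a time; state shown every 25 steps (Δt=0.5):
t=0.500: state=(0.953, 0.034, 0.013)
t=1.000: state=(0.919, 0.048, 0.033)
t=1.500: state=(0.873, 0.067, 0.060)
t=2.000: state=(0.814, 0.088, 0.097)
t=2.500: state=(0.745, 0.110, 0.145)
t=3.000: state=(0.670, 0.129, 0.202)
t=3.500: state=(0.594, 0.140, 0.266)
t=4.000: state=(0.523, 0.143, 0.334)
t=4.500: state=(0.461, 0.138, 0.401)
t=5.000: state=(0.409, 0.126, 0.465)
t=5.500: state=(0.368, 0.111, 0.521)
t=6.000: state=(0.336, 0.094, 0.570)
t=6.500: state=(0.311, 0.078, 0.611)
t=7.000: state=(0.292, 0.063, 0.644)
t=7.500: state=(0.278, 0.051, 0.671)
t=8.000: state=(0.267, 0.040, 0.693)
t=8.500: state=(0.259, 0.031, 0.710)
t=9.000: state=(0.252, 0.025, 0.723)
t=9.500: state=(0.247, 0.019, 0.734)
t=10.000: state=(0.244, 0.015, 0.742)
t=10.260: state=(0.242, 0.013, 0.745)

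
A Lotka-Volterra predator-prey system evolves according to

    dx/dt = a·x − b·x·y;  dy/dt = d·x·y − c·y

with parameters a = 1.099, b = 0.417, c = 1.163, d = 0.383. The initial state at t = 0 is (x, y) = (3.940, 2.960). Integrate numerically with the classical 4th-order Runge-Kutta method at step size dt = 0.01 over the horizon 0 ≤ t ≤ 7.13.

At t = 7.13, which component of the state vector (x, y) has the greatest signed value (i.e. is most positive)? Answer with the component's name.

largest component: y

t=0.000: state=(3.940, 2.960)
step 1 (dt=0.01): k1=(-0.533, 1.024), k2=(-0.541, 1.023), k3=(-0.541, 1.023), k4=(-0.549, 1.022); state += dt/6·(k1+2k2+2k3+k4)
t=0.010: state=(3.935, 2.970)
t=0.020: state=(3.929, 2.980)
t=0.030: state=(3.923, 2.991)
continuing one RK4 step at a time; state shown every 25 steps (Δt=0.25):
t=0.250: state=(3.760, 3.202)
t=0.500: state=(3.507, 3.392)
t=0.750: state=(3.221, 3.500)
t=1.000: state=(2.938, 3.514)
t=1.250: state=(2.690, 3.439)
t=1.500: state=(2.491, 3.294)
t=1.750: state=(2.349, 3.103)
t=2.000: state=(2.261, 2.892)
t=2.250: state=(2.226, 2.680)
t=2.500: state=(2.239, 2.480)
t=2.750: state=(2.298, 2.304)
t=3.000: state=(2.397, 2.156)
t=3.250: state=(2.536, 2.041)
t=3.500: state=(2.711, 1.961)
t=3.750: state=(2.915, 1.919)
t=4.000: state=(3.143, 1.918)
t=4.250: state=(3.381, 1.959)
t=4.500: state=(3.613, 2.048)
t=4.750: state=(3.815, 2.186)
t=5.000: state=(3.961, 2.373)
t=5.250: state=(4.024, 2.602)
t=5.500: state=(3.985, 2.857)
t=5.750: state=(3.842, 3.110)
t=6.000: state=(3.614, 3.325)
t=6.250: state=(3.336, 3.468)
t=6.500: state=(3.048, 3.520)
t=6.750: state=(2.783, 3.478)
t=7.000: state=(2.564, 3.358)
t=7.130: state=(2.471, 3.272)
compare at T: x=2.471, y=3.272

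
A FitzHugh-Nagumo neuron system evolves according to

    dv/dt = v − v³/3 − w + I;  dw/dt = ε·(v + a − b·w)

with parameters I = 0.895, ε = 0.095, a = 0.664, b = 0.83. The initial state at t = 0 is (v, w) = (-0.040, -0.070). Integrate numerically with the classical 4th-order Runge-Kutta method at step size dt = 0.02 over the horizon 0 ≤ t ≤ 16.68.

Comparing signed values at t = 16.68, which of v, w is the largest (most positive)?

largest component: w

t=0.000: state=(-0.040, -0.070)
step 1 (dt=0.02): k1=(0.925, 0.065), k2=(0.934, 0.066), k3=(0.934, 0.066), k4=(0.942, 0.066); state += dt/6·(k1+2k2+2k3+k4)
t=0.020: state=(-0.021, -0.069)
t=0.040: state=(-0.002, -0.067)
t=0.060: state=(0.017, -0.066)
continuing one RK4 step at a time; state shown every 50 steps (Δt=1):
t=1.000: state=(1.293, 0.049)
t=2.000: state=(1.953, 0.266)
t=3.000: state=(1.934, 0.485)
t=4.000: state=(1.861, 0.682)
t=5.000: state=(1.786, 0.857)
t=6.000: state=(1.711, 1.013)
t=7.000: state=(1.635, 1.149)
t=8.000: state=(1.558, 1.269)
t=9.000: state=(1.481, 1.372)
t=10.000: state=(1.401, 1.460)
t=11.000: state=(1.318, 1.534)
t=12.000: state=(1.231, 1.595)
t=13.000: state=(1.136, 1.643)
t=14.000: state=(1.028, 1.678)
t=15.000: state=(0.897, 1.699)
t=16.000: state=(0.720, 1.705)
t=16.680: state=(0.545, 1.698)
compare at T: v=0.545, w=1.698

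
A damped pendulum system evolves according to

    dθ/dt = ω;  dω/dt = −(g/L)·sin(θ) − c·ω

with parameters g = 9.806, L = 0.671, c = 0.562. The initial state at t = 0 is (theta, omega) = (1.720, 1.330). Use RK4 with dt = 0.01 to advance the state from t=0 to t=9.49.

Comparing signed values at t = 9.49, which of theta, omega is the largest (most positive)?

t=0.000: state=(1.720, 1.330)
step 1 (dt=0.01): k1=(1.330, -15.199), k2=(1.254, -15.142), k3=(1.254, -15.143), k4=(1.179, -15.086); state += dt/6·(k1+2k2+2k3+k4)
t=0.010: state=(1.733, 1.179)
t=0.020: state=(1.744, 1.028)
t=0.030: state=(1.753, 0.879)
continuing one RK4 step at a time; state shown every 50 steps (Δt=0.5):
t=0.500: state=(0.671, -4.957)
t=1.000: state=(-1.268, -0.961)
t=1.500: state=(-0.207, 4.112)
t=2.000: state=(0.984, -0.387)
t=2.500: state=(-0.223, -2.963)
t=3.000: state=(-0.638, 1.519)
t=3.500: state=(0.460, 1.503)
t=4.000: state=(0.253, -1.911)
t=4.500: state=(-0.471, -0.167)
t=5.000: state=(0.059, 1.538)
t=5.500: state=(0.323, -0.693)
t=6.000: state=(-0.220, -0.778)
t=6.500: state=(-0.122, 0.956)
t=7.000: state=(0.234, 0.056)
t=7.500: state=(-0.039, -0.754)
t=8.000: state=(-0.154, 0.382)
t=8.500: state=(0.117, 0.353)
t=9.000: state=(0.050, -0.489)
t=9.490: state=(-0.117, -0.006)
compare at T: theta=-0.117, omega=-0.006

largest component: omega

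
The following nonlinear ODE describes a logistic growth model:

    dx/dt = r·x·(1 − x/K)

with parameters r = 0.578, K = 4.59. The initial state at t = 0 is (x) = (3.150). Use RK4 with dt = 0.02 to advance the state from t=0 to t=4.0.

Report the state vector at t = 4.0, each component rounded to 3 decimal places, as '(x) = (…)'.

t=0.000: state=(3.150)
step 1 (dt=0.02): k1=(0.571), k2=(0.570), k3=(0.570), k4=(0.569); state += dt/6·(k1+2k2+2k3+k4)
t=0.020: state=(3.161)
t=0.040: state=(3.173)
t=0.060: state=(3.184)
continuing one RK4 step at a time; state shown every 10 steps (Δt=0.2):
t=0.200: state=(3.262)
t=0.400: state=(3.368)
t=0.600: state=(3.469)
t=0.800: state=(3.564)
t=1.000: state=(3.653)
t=1.200: state=(3.736)
t=1.400: state=(3.814)
t=1.600: state=(3.886)
t=1.800: state=(3.952)
t=2.000: state=(4.013)
t=2.200: state=(4.069)
t=2.400: state=(4.120)
t=2.600: state=(4.166)
t=2.800: state=(4.209)
t=3.000: state=(4.247)
t=3.200: state=(4.282)
t=3.400: state=(4.314)
t=3.600: state=(4.342)
t=3.800: state=(4.368)
t=4.000: state=(4.391)

(x) = (4.391)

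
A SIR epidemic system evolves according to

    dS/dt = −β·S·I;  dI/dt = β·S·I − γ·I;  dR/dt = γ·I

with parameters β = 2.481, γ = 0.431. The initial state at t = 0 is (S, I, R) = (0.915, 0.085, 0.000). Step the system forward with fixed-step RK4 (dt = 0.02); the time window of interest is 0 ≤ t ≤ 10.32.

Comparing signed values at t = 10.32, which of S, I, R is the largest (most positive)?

largest component: R

t=0.000: state=(0.915, 0.085, 0.000)
step 1 (dt=0.02): k1=(-0.193, 0.156, 0.037), k2=(-0.196, 0.159, 0.037), k3=(-0.196, 0.159, 0.037), k4=(-0.199, 0.161, 0.038); state += dt/6·(k1+2k2+2k3+k4)
t=0.020: state=(0.911, 0.088, 0.001)
t=0.040: state=(0.907, 0.091, 0.002)
t=0.060: state=(0.903, 0.095, 0.002)
continuing one RK4 step at a time; state shown every 25 steps (Δt=0.5):
t=0.500: state=(0.774, 0.197, 0.029)
t=1.000: state=(0.548, 0.363, 0.089)
t=1.500: state=(0.318, 0.498, 0.183)
t=2.000: state=(0.166, 0.537, 0.297)
t=2.500: state=(0.087, 0.504, 0.410)
t=3.000: state=(0.048, 0.440, 0.512)
t=3.500: state=(0.029, 0.372, 0.599)
t=4.000: state=(0.019, 0.309, 0.672)
t=4.500: state=(0.013, 0.254, 0.733)
t=5.000: state=(0.010, 0.208, 0.782)
t=5.500: state=(0.008, 0.169, 0.823)
t=6.000: state=(0.007, 0.138, 0.856)
t=6.500: state=(0.006, 0.112, 0.883)
t=7.000: state=(0.005, 0.091, 0.904)
t=7.500: state=(0.005, 0.074, 0.922)
t=8.000: state=(0.004, 0.060, 0.936)
t=8.500: state=(0.004, 0.048, 0.948)
t=9.000: state=(0.004, 0.039, 0.957)
t=9.500: state=(0.004, 0.032, 0.965)
t=10.000: state=(0.003, 0.026, 0.971)
t=10.320: state=(0.003, 0.022, 0.974)
compare at T: S=0.003, I=0.022, R=0.974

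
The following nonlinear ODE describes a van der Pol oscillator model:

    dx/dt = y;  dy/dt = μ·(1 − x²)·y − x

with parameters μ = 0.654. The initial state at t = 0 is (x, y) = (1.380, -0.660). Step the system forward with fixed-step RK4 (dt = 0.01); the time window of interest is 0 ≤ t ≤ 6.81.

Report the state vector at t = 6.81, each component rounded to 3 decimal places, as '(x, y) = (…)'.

t=0.000: state=(1.380, -0.660)
step 1 (dt=0.01): k1=(-0.660, -0.990), k2=(-0.665, -0.987), k3=(-0.665, -0.987), k4=(-0.670, -0.985); state += dt/6·(k1+2k2+2k3+k4)
t=0.010: state=(1.373, -0.670)
t=0.020: state=(1.367, -0.680)
t=0.030: state=(1.360, -0.689)
continuing one RK4 step at a time; state shown every 25 steps (Δt=0.25):
t=0.250: state=(1.185, -0.899)
t=0.500: state=(0.930, -1.144)
t=0.750: state=(0.610, -1.422)
t=1.000: state=(0.216, -1.737)
t=1.250: state=(-0.258, -2.037)
t=1.500: state=(-0.787, -2.151)
t=1.750: state=(-1.298, -1.852)
t=2.000: state=(-1.680, -1.169)
t=2.250: state=(-1.879, -0.439)
t=2.500: state=(-1.916, 0.102)
t=2.750: state=(-1.844, 0.454)
t=3.000: state=(-1.698, 0.695)
t=3.250: state=(-1.500, 0.893)
t=3.500: state=(-1.252, 1.092)
t=3.750: state=(-0.951, 1.325)
t=4.000: state=(-0.585, 1.614)
t=4.250: state=(-0.139, 1.955)
t=4.500: state=(0.390, 2.258)
t=4.750: state=(0.967, 2.281)
t=5.000: state=(1.487, 1.793)
t=5.250: state=(1.835, 0.971)
t=5.500: state=(1.981, 0.238)
t=5.750: state=(1.975, -0.248)
t=6.000: state=(1.872, -0.549)
t=6.250: state=(1.708, -0.760)
t=6.500: state=(1.495, -0.943)
t=6.750: state=(1.235, -1.138)
t=6.810: state=(1.165, -1.190)

(x, y) = (1.165, -1.190)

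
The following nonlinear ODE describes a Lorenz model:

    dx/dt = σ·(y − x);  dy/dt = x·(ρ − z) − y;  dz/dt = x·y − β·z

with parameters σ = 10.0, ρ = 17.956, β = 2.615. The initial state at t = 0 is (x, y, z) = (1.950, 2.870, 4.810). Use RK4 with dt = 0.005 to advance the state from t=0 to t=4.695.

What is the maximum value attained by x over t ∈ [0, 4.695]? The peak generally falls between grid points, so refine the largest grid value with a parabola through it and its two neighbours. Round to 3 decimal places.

max x = 12.500

t=0.000: state=(1.950, 2.870, 4.810)
step 1 (dt=0.005): k1=(9.200, 22.765, -6.982), k2=(9.539, 23.045, -6.758), k3=(9.538, 23.054, -6.755), k4=(9.876, 23.344, -6.526); state += dt/6·(k1+2k2+2k3+k4)
t=0.005: state=(1.998, 2.985, 4.776)
t=0.010: state=(2.049, 3.104, 4.745)
t=0.015: state=(2.103, 3.225, 4.716)
continuing one RK4 step at a time; state shown every 40 steps (Δt=0.2):
t=0.200: state=(6.904, 11.200, 7.654)
t=0.400: state=(11.635, 7.948, 26.406)
t=0.600: state=(2.036, -0.586, 17.894)
t=0.800: state=(0.008, -0.221, 10.566)
t=1.000: state=(-0.287, -0.464, 6.271)
t=1.200: state=(-1.072, -1.828, 3.831)
t=1.400: state=(-4.593, -7.909, 4.321)
t=1.600: state=(-12.919, -13.979, 23.018)
t=1.800: state=(-3.613, 1.027, 20.986)
t=2.000: state=(0.436, 1.039, 12.301)
t=2.200: state=(1.565, 2.403, 7.557)
t=2.400: state=(5.051, 8.092, 7.115)
t=2.600: state=(11.743, 12.398, 21.925)
t=2.800: state=(4.511, 0.627, 20.564)
t=3.000: state=(1.131, 0.889, 12.348)
t=3.200: state=(1.824, 2.737, 7.693)
t=3.400: state=(5.678, 8.955, 7.922)
t=3.600: state=(11.602, 11.040, 23.173)
t=3.800: state=(3.971, 0.653, 19.613)
t=4.000: state=(1.298, 1.238, 11.850)
t=4.200: state=(2.429, 3.679, 7.679)
t=4.400: state=(7.296, 11.010, 10.229)
t=4.600: state=(10.553, 7.482, 24.638)
t=4.695: state=(6.494, 2.028, 22.428)
largest grid value and its neighbours: x(0.350)=12.49190, x(0.355)=12.50007, x(0.360)=12.48722
parabola through these three points peaks at t≈0.354 with x≈12.50020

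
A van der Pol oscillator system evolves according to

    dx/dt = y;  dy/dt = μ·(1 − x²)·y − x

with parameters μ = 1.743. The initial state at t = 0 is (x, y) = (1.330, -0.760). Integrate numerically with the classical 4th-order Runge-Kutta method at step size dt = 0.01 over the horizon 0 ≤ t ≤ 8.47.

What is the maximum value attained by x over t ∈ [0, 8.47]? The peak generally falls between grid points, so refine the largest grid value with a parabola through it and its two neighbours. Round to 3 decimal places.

t=0.000: state=(1.330, -0.760)
step 1 (dt=0.01): k1=(-0.760, -0.311), k2=(-0.762, -0.319), k3=(-0.762, -0.319), k4=(-0.763, -0.326); state += dt/6·(k1+2k2+2k3+k4)
t=0.010: state=(1.322, -0.763)
t=0.020: state=(1.315, -0.767)
t=0.030: state=(1.307, -0.770)
continuing one RK4 step at a time; state shown every 50 steps (Δt=0.5):
t=0.500: state=(0.877, -1.134)
t=1.000: state=(0.045, -2.450)
t=1.500: state=(-1.539, -2.732)
t=2.000: state=(-2.024, 0.075)
t=2.500: state=(-1.886, 0.376)
t=3.000: state=(-1.675, 0.468)
t=3.500: state=(-1.410, 0.604)
t=4.000: state=(-1.046, 0.894)
t=4.500: state=(-0.429, 1.736)
t=5.000: state=(0.909, 3.508)
t=5.500: state=(1.986, 0.471)
t=6.000: state=(1.946, -0.324)
t=6.500: state=(1.753, -0.435)
t=7.000: state=(1.509, -0.547)
t=7.500: state=(1.189, -0.763)
t=8.000: state=(0.692, -1.327)
t=8.470: state=(-0.245, -2.893)
largest grid value and its neighbours: x(5.640)=2.01763, x(5.650)=2.01779, x(5.660)=2.01775
parabola through these three points peaks at t≈5.653 with x≈2.01780

max x = 2.018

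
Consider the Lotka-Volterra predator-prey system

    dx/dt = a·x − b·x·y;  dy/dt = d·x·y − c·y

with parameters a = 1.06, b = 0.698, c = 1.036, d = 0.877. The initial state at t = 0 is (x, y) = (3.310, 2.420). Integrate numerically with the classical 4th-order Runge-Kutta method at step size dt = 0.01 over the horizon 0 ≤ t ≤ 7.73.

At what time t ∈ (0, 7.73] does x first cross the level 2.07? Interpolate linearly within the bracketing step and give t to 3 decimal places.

t=0.000: state=(3.310, 2.420)
step 1 (dt=0.01): k1=(-2.083, 4.518), k2=(-2.128, 4.538), k3=(-2.128, 4.537), k4=(-2.173, 4.557); state += dt/6·(k1+2k2+2k3+k4)
t=0.010: state=(3.289, 2.465)
t=0.020: state=(3.267, 2.511)
t=0.030: state=(3.243, 2.557)
continuing one RK4 step at a time; state shown every 25 steps (Δt=0.25):
t=0.250: state=(2.554, 3.579)
t=0.370: state=(2.107, 4.039)
next step: t=0.380: state=(2.070, 4.071) — x has crossed 2.07
linear interpolation between t=0.370 (2.10672) and t=0.380 (2.06974) → t≈0.380

t = 0.380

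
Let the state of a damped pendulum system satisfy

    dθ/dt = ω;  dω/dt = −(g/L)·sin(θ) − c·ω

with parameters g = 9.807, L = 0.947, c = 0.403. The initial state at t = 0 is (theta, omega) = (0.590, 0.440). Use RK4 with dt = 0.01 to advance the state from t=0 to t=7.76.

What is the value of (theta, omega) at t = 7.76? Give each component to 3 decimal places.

t=0.000: state=(0.590, 0.440)
step 1 (dt=0.01): k1=(0.440, -5.939), k2=(0.410, -5.946), k3=(0.410, -5.945), k4=(0.381, -5.950); state += dt/6·(k1+2k2+2k3+k4)
t=0.010: state=(0.594, 0.381)
t=0.020: state=(0.598, 0.321)
t=0.030: state=(0.601, 0.261)
continuing one RK4 step at a time; state shown every 50 steps (Δt=0.5):
t=0.500: state=(0.165, -1.718)
t=1.000: state=(-0.482, -0.354)
t=1.500: state=(-0.126, 1.413)
t=2.000: state=(0.396, 0.256)
t=2.500: state=(0.089, -1.166)
t=3.000: state=(-0.327, -0.166)
t=3.500: state=(-0.059, 0.961)
t=4.000: state=(0.269, 0.092)
t=4.500: state=(0.035, -0.791)
t=5.000: state=(-0.222, -0.034)
t=5.500: state=(-0.016, 0.648)
t=6.000: state=(0.182, -0.008)
t=6.500: state=(0.003, -0.530)
t=7.000: state=(-0.149, 0.037)
t=7.500: state=(0.007, 0.431)
t=7.760: state=(0.099, 0.241)

(theta, omega) = (0.099, 0.241)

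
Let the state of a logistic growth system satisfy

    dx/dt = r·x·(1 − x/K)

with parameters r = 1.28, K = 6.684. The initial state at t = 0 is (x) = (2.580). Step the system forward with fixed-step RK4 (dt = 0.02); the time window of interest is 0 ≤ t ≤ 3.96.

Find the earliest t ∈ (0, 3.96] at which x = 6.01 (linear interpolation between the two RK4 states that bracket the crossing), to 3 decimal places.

t=0.000: state=(2.580)
step 1 (dt=0.02): k1=(2.028), k2=(2.034), k3=(2.034), k4=(2.039); state += dt/6·(k1+2k2+2k3+k4)
t=0.020: state=(2.621)
t=0.040: state=(2.662)
t=0.060: state=(2.703)
continuing one RK4 step at a time; state shown every 10 steps (Δt=0.2):
t=0.200: state=(2.995)
t=0.400: state=(3.422)
t=0.600: state=(3.846)
t=0.800: state=(4.254)
t=1.000: state=(4.634)
t=1.200: state=(4.979)
t=1.400: state=(5.284)
t=1.600: state=(5.546)
t=1.800: state=(5.768)
t=2.000: state=(5.952)
t=2.060: state=(6.001)
next step: t=2.080: state=(6.016) — x has crossed 6.01
linear interpolation between t=2.060 (6.00066) and t=2.080 (6.01620) → t≈2.072

t = 2.072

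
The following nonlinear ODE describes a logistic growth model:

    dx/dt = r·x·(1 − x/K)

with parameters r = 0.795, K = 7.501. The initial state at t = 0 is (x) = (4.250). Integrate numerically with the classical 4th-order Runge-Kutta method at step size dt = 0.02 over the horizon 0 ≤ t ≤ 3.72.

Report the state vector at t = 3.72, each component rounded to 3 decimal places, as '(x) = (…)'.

t=0.000: state=(4.250)
step 1 (dt=0.02): k1=(1.464), k2=(1.463), k3=(1.463), k4=(1.461); state += dt/6·(k1+2k2+2k3+k4)
t=0.020: state=(4.279)
t=0.040: state=(4.308)
t=0.060: state=(4.338)
continuing one RK4 step at a time; state shown every 10 steps (Δt=0.2):
t=0.200: state=(4.539)
t=0.400: state=(4.819)
t=0.600: state=(5.086)
t=0.800: state=(5.339)
t=1.000: state=(5.575)
t=1.200: state=(5.794)
t=1.400: state=(5.994)
t=1.600: state=(6.177)
t=1.800: state=(6.341)
t=2.000: state=(6.489)
t=2.200: state=(6.620)
t=2.400: state=(6.736)
t=2.600: state=(6.839)
t=2.800: state=(6.929)
t=3.000: state=(7.007)
t=3.200: state=(7.076)
t=3.400: state=(7.135)
t=3.600: state=(7.187)
t=3.720: state=(7.214)

(x) = (7.214)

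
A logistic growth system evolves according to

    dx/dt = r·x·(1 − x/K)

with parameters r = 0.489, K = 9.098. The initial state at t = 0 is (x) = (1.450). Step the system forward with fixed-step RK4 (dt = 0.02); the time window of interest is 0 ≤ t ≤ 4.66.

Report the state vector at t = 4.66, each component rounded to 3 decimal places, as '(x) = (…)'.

t=0.000: state=(1.450)
step 1 (dt=0.02): k1=(0.596), k2=(0.598), k3=(0.598), k4=(0.600); state += dt/6·(k1+2k2+2k3+k4)
t=0.020: state=(1.462)
t=0.040: state=(1.474)
t=0.060: state=(1.486)
continuing one RK4 step at a time; state shown every 10 steps (Δt=0.2):
t=0.200: state=(1.573)
t=0.400: state=(1.705)
t=0.600: state=(1.844)
t=0.800: state=(1.992)
t=1.000: state=(2.149)
t=1.200: state=(2.313)
t=1.400: state=(2.486)
t=1.600: state=(2.666)
t=1.800: state=(2.854)
t=2.000: state=(3.049)
t=2.200: state=(3.251)
t=2.400: state=(3.458)
t=2.600: state=(3.670)
t=2.800: state=(3.886)
t=3.000: state=(4.105)
t=3.200: state=(4.326)
t=3.400: state=(4.548)
t=3.600: state=(4.771)
t=3.800: state=(4.992)
t=4.000: state=(5.211)
t=4.200: state=(5.427)
t=4.400: state=(5.639)
t=4.600: state=(5.846)
t=4.660: state=(5.907)

(x) = (5.907)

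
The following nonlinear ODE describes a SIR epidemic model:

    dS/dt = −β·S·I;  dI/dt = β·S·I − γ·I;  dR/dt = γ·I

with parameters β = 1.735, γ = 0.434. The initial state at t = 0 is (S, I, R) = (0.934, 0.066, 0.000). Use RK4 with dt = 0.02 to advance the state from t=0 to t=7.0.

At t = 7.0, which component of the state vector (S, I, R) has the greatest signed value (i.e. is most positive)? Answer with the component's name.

largest component: R

t=0.000: state=(0.934, 0.066, 0.000)
step 1 (dt=0.02): k1=(-0.107, 0.078, 0.029), k2=(-0.108, 0.079, 0.029), k3=(-0.108, 0.079, 0.029), k4=(-0.109, 0.080, 0.029); state += dt/6·(k1+2k2+2k3+k4)
t=0.020: state=(0.932, 0.068, 0.001)
t=0.040: state=(0.930, 0.069, 0.001)
t=0.060: state=(0.927, 0.071, 0.002)
continuing one RK4 step at a time; state shown every 25 steps (Δt=0.5):
t=0.500: state=(0.864, 0.116, 0.019)
t=1.000: state=(0.758, 0.190, 0.052)
t=1.500: state=(0.619, 0.278, 0.103)
t=2.000: state=(0.469, 0.359, 0.172)
t=2.500: state=(0.336, 0.408, 0.256)
t=3.000: state=(0.234, 0.420, 0.347)
t=3.500: state=(0.163, 0.401, 0.436)
t=4.000: state=(0.117, 0.364, 0.519)
t=4.500: state=(0.087, 0.320, 0.593)
t=5.000: state=(0.067, 0.275, 0.658)
t=5.500: state=(0.054, 0.233, 0.713)
t=6.000: state=(0.045, 0.196, 0.759)
t=6.500: state=(0.038, 0.163, 0.798)
t=7.000: state=(0.034, 0.136, 0.831)
compare at T: S=0.034, I=0.136, R=0.831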